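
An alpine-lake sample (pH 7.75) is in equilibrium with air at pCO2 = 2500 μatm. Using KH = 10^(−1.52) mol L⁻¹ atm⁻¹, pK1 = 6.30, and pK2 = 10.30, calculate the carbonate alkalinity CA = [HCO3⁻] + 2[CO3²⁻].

[CO2*] = KH · pCO2 = 10^(−1.52) × 2500×10^-6 = 7.550×10^-5 mol/L
α₀ = 1/(1 + K1/[H⁺] + K1K2/[H⁺]²) = 1/(1 + 10^+1.45 + 10^-1.10) = 0.03417
DIC = [CO2*]/α₀ = 7.550×10^-5 / 0.03417 = 2.209 mmol/L
CA = (α₁ + 2α₂)·DIC = (0.9631 + 2×0.002714) × 2.209 = 2.14 mmol/L

CA = 2.14 mmol/L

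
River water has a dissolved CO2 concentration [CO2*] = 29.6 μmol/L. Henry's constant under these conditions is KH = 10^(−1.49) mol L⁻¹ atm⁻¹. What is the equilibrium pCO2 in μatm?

pCO2 = 915 μatm

KH = 10^(−1.49) = 3.236×10^-2 mol L⁻¹ atm⁻¹
pCO2 = [CO2*]/KH = 29.6×10^-6 / 3.236×10^-2 = 9.15×10^-4 atm = 915 μatm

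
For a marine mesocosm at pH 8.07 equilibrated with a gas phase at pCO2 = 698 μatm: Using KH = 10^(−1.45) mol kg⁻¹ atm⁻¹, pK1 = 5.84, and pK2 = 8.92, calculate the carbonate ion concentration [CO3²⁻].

[CO3²⁻] = 0.594 mmol/kg

[CO2*] = KH · pCO2 = 10^(−1.45) × 698×10^-6 = 2.477×10^-5 mol/kg
α₀ = 1/(1 + K1/[H⁺] + K1K2/[H⁺]²) = 1/(1 + 10^+2.23 + 10^+1.38) = 0.005133
DIC = [CO2*]/α₀ = 2.477×10^-5 / 0.005133 = 4.825 mmol/kg
[CO3²⁻] = α₂·DIC; α₂ = 0.1231, so [CO3²⁻] = 0.1231 × 4.825 = 0.594 mmol/kg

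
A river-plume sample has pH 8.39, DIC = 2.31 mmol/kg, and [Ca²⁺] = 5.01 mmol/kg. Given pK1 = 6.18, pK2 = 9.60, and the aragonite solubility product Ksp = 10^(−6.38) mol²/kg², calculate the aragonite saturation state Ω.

α₂ = 1 / (1 + [H⁺]/K2 + [H⁺]²/(K1K2)) = 1 / (1 + 10^+1.21 + 10^-1.00)
   = 1 / (1 + 16.218 + 0.10000) = 1/17.318 = 0.05774
[CO3²⁻] = α₂ × DIC = 0.05774 × 2.31 = 0.1334 mmol/kg
Ksp = 10^(−6.38) = 4.169×10^-7
Ω = [Ca²⁺][CO3²⁻]/Ksp = (5.01×10^-3)(1.334×10^-4) / 4.169×10^-7 = 1.60

Ω = 1.60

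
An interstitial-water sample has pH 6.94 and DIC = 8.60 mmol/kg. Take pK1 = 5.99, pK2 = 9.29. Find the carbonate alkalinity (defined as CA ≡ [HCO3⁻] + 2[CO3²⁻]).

CA = 7.77 mmol/kg

CA = [HCO3⁻] + 2[CO3²⁻] = (α₁ + 2α₂)·DIC
At pH 6.94: [H⁺]/K1 = 10^-0.95 = 0.11220, K2/[H⁺] = 10^-2.35 = 0.0044668
α₁ = 1/(1 + 0.11220 + 0.0044668) = 1/1.1167 = 0.8955; α₂ = α₁·K2/[H⁺] = 0.004000
α₁ + 2α₂ = 0.9035
CA = 0.9035 × 8.60 = 7.77 mmol/kg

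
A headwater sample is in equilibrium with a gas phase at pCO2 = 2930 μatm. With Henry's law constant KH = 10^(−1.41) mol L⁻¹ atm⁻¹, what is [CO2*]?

[CO2*] = 114 μmol/L

KH = 10^(−1.41) = 3.890×10^-2 mol L⁻¹ atm⁻¹
[CO2*] = KH · pCO2 = 3.890×10^-2 × 2930×10^-6 atm = 1.14×10^-4 mol/L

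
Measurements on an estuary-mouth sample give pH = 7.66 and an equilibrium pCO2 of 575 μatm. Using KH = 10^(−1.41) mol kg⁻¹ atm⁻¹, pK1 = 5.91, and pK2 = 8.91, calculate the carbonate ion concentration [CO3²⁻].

[CO3²⁻] = 0.0707 mmol/kg

[CO2*] = KH · pCO2 = 10^(−1.41) × 575×10^-6 = 2.237×10^-5 mol/kg
α₀ = 1/(1 + K1/[H⁺] + K1K2/[H⁺]²) = 1/(1 + 10^+1.75 + 10^+0.50) = 0.01656
DIC = [CO2*]/α₀ = 2.237×10^-5 / 0.01656 = 1.351 mmol/kg
[CO3²⁻] = α₂·DIC; α₂ = 0.05236, so [CO3²⁻] = 0.05236 × 1.351 = 0.0707 mmol/kg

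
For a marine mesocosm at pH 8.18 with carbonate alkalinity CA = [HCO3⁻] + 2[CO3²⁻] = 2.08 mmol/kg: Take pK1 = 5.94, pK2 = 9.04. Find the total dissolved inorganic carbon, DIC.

DIC = 1.86 mmol/kg

CA = [HCO3⁻] + 2[CO3²⁻] = (α₁ + 2α₂)·DIC
At pH 8.18: [H⁺]/K1 = 10^-2.24 = 0.0057544, K2/[H⁺] = 10^-0.86 = 0.13804
α₁ = 1/(1 + 0.0057544 + 0.13804) = 1/1.1438 = 0.8743; α₂ = α₁·K2/[H⁺] = 0.1207
α₁ + 2α₂ = 1.1157
DIC = CA / (α₁ + 2α₂) = 2.08 / 1.1157 = 1.86 mmol/kg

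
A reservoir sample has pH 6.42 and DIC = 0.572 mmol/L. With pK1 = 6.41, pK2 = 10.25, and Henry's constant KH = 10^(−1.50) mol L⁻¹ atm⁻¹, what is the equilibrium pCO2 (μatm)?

α₀ = 1 / (1 + K1/[H⁺] + K1K2/[H⁺]²) = 1 / (1 + 10^+0.01 + 10^-3.82)
   = 1 / (1 + 1.0233 + 0.00015136) = 1/2.0234 = 0.4942
[CO2*] = α₀ × DIC = 0.4942 × 0.572 = 0.2827 mmol/L
pCO2 = [CO2*]/KH = 2.827×10^-4 / 3.162×10^-2 = 8940 μatm

pCO2 = 8940 μatm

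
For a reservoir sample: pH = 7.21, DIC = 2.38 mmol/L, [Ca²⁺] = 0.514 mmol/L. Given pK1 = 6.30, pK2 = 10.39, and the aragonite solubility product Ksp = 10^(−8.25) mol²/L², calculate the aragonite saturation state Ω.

Ω = 0.128

α₂ = 1 / (1 + [H⁺]/K2 + [H⁺]²/(K1K2)) = 1 / (1 + 10^+3.18 + 10^+2.27)
   = 1 / (1 + 1513.6 + 186.21) = 1/1700.8 = 0.0005880
[CO3²⁻] = α₂ × DIC = 0.0005880 × 2.38 = 0.001399 mmol/L = 1.399 μmol/L
Ksp = 10^(−8.25) = 5.623×10^-9
Ω = [Ca²⁺][CO3²⁻]/Ksp = (0.514×10^-3)(1.399×10^-6) / 5.623×10^-9 = 0.128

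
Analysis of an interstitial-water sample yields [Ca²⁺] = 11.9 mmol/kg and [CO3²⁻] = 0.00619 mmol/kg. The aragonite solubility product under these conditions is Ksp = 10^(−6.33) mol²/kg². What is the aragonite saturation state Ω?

Ω = 0.157

Ksp = 10^(−6.33) = 4.677×10^-7
Ω = [Ca²⁺][CO3²⁻]/Ksp = (11.9×10^-3)(0.00619×10^-3) / 4.677×10^-7 = 0.157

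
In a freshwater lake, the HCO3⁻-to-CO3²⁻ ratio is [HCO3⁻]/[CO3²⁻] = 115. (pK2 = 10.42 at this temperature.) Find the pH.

From K2 = [H⁺][CO3²⁻]/[HCO3⁻]:  pH = pK2 − log₁₀([HCO3⁻]/[CO3²⁻])
log₁₀(115) = +2.061
pH = 10.42 − (+2.061) = 8.36

pH = 8.36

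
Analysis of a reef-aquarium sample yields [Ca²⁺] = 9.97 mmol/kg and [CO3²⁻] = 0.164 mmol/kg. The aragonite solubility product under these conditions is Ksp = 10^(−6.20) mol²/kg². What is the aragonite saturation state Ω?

Ksp = 10^(−6.20) = 6.310×10^-7
Ω = [Ca²⁺][CO3²⁻]/Ksp = (9.97×10^-3)(0.164×10^-3) / 6.310×10^-7 = 2.59

Ω = 2.59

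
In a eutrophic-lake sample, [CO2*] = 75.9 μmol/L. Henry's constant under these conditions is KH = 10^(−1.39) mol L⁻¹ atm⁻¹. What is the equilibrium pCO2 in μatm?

KH = 10^(−1.39) = 4.074×10^-2 mol L⁻¹ atm⁻¹
pCO2 = [CO2*]/KH = 75.9×10^-6 / 4.074×10^-2 = 1.86×10^-3 atm = 1860 μatm

pCO2 = 1860 μatm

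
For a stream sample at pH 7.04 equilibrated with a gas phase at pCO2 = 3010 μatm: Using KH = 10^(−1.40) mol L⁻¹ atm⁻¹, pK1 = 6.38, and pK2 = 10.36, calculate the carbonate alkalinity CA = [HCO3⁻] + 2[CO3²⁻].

[CO2*] = KH · pCO2 = 10^(−1.40) × 3010×10^-6 = 1.198×10^-4 mol/L
α₀ = 1/(1 + K1/[H⁺] + K1K2/[H⁺]²) = 1/(1 + 10^+0.66 + 10^-2.66) = 0.1794
DIC = [CO2*]/α₀ = 1.198×10^-4 / 0.1794 = 0.6678 mmol/L
CA = (α₁ + 2α₂)·DIC = (0.8202 + 2×0.0003926) × 0.6678 = 0.548 mmol/L

CA = 0.548 mmol/L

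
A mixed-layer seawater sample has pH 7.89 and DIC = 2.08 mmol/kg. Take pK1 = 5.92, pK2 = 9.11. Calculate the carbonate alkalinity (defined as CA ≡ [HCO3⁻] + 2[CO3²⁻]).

CA = 2.18 mmol/kg

CA = [HCO3⁻] + 2[CO3²⁻] = (α₁ + 2α₂)·DIC
At pH 7.89: [H⁺]/K1 = 10^-1.97 = 0.010715, K2/[H⁺] = 10^-1.22 = 0.060256
α₁ = 1/(1 + 0.010715 + 0.060256) = 1/1.0710 = 0.9337; α₂ = α₁·K2/[H⁺] = 0.05626
α₁ + 2α₂ = 1.0463
CA = 1.0463 × 2.08 = 2.18 mmol/kg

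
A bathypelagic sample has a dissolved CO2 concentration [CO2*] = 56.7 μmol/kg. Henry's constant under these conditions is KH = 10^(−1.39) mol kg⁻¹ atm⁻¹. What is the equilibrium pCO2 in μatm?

KH = 10^(−1.39) = 4.074×10^-2 mol kg⁻¹ atm⁻¹
pCO2 = [CO2*]/KH = 56.7×10^-6 / 4.074×10^-2 = 1.39×10^-3 atm = 1390 μatm

pCO2 = 1390 μatm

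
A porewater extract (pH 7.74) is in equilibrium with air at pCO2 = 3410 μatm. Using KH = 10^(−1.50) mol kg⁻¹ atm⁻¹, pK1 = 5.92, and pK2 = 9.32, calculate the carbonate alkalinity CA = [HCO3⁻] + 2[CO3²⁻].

CA = 7.50 mmol/kg

[CO2*] = KH · pCO2 = 10^(−1.50) × 3410×10^-6 = 1.078×10^-4 mol/kg
α₀ = 1/(1 + K1/[H⁺] + K1K2/[H⁺]²) = 1/(1 + 10^+1.82 + 10^+0.24) = 0.01453
DIC = [CO2*]/α₀ = 1.078×10^-4 / 0.01453 = 7.420 mmol/kg
CA = (α₁ + 2α₂)·DIC = (0.9602 + 2×0.02526) × 7.420 = 7.50 mmol/kg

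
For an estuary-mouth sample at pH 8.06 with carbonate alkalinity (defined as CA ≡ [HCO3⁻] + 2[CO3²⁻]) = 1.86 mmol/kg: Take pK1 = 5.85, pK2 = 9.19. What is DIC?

CA = [HCO3⁻] + 2[CO3²⁻] = (α₁ + 2α₂)·DIC
At pH 8.06: [H⁺]/K1 = 10^-2.21 = 0.0061660, K2/[H⁺] = 10^-1.13 = 0.074131
α₁ = 1/(1 + 0.0061660 + 0.074131) = 1/1.0803 = 0.9257; α₂ = α₁·K2/[H⁺] = 0.06862
α₁ + 2α₂ = 1.0629
DIC = CA / (α₁ + 2α₂) = 1.86 / 1.0629 = 1.75 mmol/kg

DIC = 1.75 mmol/kg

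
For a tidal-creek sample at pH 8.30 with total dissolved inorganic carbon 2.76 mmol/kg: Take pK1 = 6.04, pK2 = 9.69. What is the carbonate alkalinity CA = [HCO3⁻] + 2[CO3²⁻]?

CA = 2.85 mmol/kg

CA = [HCO3⁻] + 2[CO3²⁻] = (α₁ + 2α₂)·DIC
At pH 8.30: [H⁺]/K1 = 10^-2.26 = 0.0054954, K2/[H⁺] = 10^-1.39 = 0.040738
α₁ = 1/(1 + 0.0054954 + 0.040738) = 1/1.0462 = 0.9558; α₂ = α₁·K2/[H⁺] = 0.03894
α₁ + 2α₂ = 1.0337
CA = 1.0337 × 2.76 = 2.85 mmol/kg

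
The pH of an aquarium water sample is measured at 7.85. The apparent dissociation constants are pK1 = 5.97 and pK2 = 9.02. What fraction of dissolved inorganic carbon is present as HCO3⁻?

α₁ = 0.925

α₁ = 1 / (1 + [H⁺]/K1 + K2/[H⁺]) = 1 / (1 + 10^-1.88 + 10^-1.17)
   = 1 / (1 + 0.013183 + 0.067608) = 1/1.0808 = 0.9252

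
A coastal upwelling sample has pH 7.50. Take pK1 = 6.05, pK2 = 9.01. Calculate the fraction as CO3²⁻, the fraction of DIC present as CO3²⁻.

α₂ = 1 / (1 + [H⁺]/K2 + [H⁺]²/(K1K2)) = 1 / (1 + 10^+1.51 + 10^+0.06)
   = 1 / (1 + 32.359 + 1.1482) = 1/34.508 = 0.02898

α₂ = 0.0290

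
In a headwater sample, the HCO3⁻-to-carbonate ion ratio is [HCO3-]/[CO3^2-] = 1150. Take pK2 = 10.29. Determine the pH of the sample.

From K2 = [H⁺][CO3^2-]/[HCO3-]:  pH = pK2 − log₁₀([HCO3-]/[CO3^2-])
log₁₀(1150) = +3.061
pH = 10.29 − (+3.061) = 7.23

pH = 7.23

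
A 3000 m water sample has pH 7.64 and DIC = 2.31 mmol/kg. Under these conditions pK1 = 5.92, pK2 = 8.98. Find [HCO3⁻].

[HCO3⁻] = 2.17 mmol/kg

α₁ = 1 / (1 + [H⁺]/K1 + K2/[H⁺]) = 1 / (1 + 10^-1.72 + 10^-1.34)
   = 1 / (1 + 0.019055 + 0.045709) = 1/1.0648 = 0.9392
[HCO3⁻] = α₁ × DIC = 0.9392 × 2.31 = 2.17 mmol/kg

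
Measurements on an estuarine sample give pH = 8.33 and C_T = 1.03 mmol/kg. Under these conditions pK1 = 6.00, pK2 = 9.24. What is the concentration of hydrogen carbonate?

[HCO3⁻] = 0.913 mmol/kg

α₁ = 1 / (1 + [H⁺]/K1 + K2/[H⁺]) = 1 / (1 + 10^-2.33 + 10^-0.91)
   = 1 / (1 + 0.0046774 + 0.12303) = 1/1.1277 = 0.8868
[HCO3⁻] = α₁ × DIC = 0.8868 × 1.03 = 0.913 mmol/kg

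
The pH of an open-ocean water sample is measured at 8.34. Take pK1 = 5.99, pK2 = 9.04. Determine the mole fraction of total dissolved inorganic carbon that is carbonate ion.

α₂ = 0.166

α₂ = 1 / (1 + [H⁺]/K2 + [H⁺]²/(K1K2)) = 1 / (1 + 10^+0.70 + 10^-1.65)
   = 1 / (1 + 5.0119 + 0.022387) = 1/6.0343 = 0.1657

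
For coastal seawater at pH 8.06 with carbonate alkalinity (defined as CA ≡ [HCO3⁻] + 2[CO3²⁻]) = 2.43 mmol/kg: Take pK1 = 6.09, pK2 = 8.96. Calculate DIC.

CA = [HCO3⁻] + 2[CO3²⁻] = (α₁ + 2α₂)·DIC
At pH 8.06: [H⁺]/K1 = 10^-1.97 = 0.010715, K2/[H⁺] = 10^-0.90 = 0.12589
α₁ = 1/(1 + 0.010715 + 0.12589) = 1/1.1366 = 0.8798; α₂ = α₁·K2/[H⁺] = 0.1108
α₁ + 2α₂ = 1.1013
DIC = CA / (α₁ + 2α₂) = 2.43 / 1.1013 = 2.21 mmol/kg

DIC = 2.21 mmol/kg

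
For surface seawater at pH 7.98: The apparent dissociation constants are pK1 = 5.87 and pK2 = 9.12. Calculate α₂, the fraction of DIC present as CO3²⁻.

α₂ = 1 / (1 + [H⁺]/K2 + [H⁺]²/(K1K2)) = 1 / (1 + 10^+1.14 + 10^-0.97)
   = 1 / (1 + 13.804 + 0.10715) = 1/14.911 = 0.06706

α₂ = 0.0671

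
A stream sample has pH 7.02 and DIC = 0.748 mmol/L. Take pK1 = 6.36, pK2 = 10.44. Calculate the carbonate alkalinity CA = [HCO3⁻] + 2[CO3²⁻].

CA = 0.614 mmol/L

CA = [HCO3⁻] + 2[CO3²⁻] = (α₁ + 2α₂)·DIC
At pH 7.02: [H⁺]/K1 = 10^-0.66 = 0.21878, K2/[H⁺] = 10^-3.42 = 0.00038019
α₁ = 1/(1 + 0.21878 + 0.00038019) = 1/1.2192 = 0.8202; α₂ = α₁·K2/[H⁺] = 0.0003118
α₁ + 2α₂ = 0.8209
CA = 0.8209 × 0.748 = 0.614 mmol/L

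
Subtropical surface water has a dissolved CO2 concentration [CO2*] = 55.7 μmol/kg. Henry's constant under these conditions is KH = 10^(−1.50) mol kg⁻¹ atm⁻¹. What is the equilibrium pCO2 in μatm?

KH = 10^(−1.50) = 3.162×10^-2 mol kg⁻¹ atm⁻¹
pCO2 = [CO2*]/KH = 55.7×10^-6 / 3.162×10^-2 = 1.76×10^-3 atm = 1760 μatm

pCO2 = 1760 μatm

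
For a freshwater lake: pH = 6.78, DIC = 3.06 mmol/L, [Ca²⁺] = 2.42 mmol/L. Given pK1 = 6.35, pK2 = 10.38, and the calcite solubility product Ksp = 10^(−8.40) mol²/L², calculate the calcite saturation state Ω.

α₂ = 1 / (1 + [H⁺]/K2 + [H⁺]²/(K1K2)) = 1 / (1 + 10^+3.60 + 10^+3.17)
   = 1 / (1 + 3981.1 + 1479.1) = 1/5461.2 = 0.0001831
[CO3²⁻] = α₂ × DIC = 0.0001831 × 3.06 = 0.0005603 mmol/L = 0.5603 μmol/L
Ksp = 10^(−8.40) = 3.981×10^-9
Ω = [Ca²⁺][CO3²⁻]/Ksp = (2.42×10^-3)(5.603×10^-7) / 3.981×10^-9 = 0.341

Ω = 0.341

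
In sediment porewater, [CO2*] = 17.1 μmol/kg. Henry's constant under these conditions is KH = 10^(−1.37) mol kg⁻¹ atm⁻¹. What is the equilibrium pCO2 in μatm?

pCO2 = 401 μatm

KH = 10^(−1.37) = 4.266×10^-2 mol kg⁻¹ atm⁻¹
pCO2 = [CO2*]/KH = 17.1×10^-6 / 4.266×10^-2 = 4.01×10^-4 atm = 401 μatm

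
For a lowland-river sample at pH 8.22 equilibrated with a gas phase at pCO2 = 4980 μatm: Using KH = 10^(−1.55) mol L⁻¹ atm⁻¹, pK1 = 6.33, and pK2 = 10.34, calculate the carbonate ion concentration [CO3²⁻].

[CO3²⁻] = 0.0826 mmol/L

[CO2*] = KH · pCO2 = 10^(−1.55) × 4980×10^-6 = 1.404×10^-4 mol/L
α₀ = 1/(1 + K1/[H⁺] + K1K2/[H⁺]²) = 1/(1 + 10^+1.89 + 10^-0.23) = 0.01262
DIC = [CO2*]/α₀ = 1.404×10^-4 / 0.01262 = 11.12 mmol/L
[CO3²⁻] = α₂·DIC; α₂ = 0.007434, so [CO3²⁻] = 0.007434 × 11.12 = 0.0826 mmol/L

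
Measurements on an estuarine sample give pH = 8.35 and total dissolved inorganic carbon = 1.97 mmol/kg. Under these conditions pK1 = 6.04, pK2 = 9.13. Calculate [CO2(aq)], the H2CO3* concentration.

[CO2*] = 8.24 μmol/kg

α₀ = 1 / (1 + K1/[H⁺] + K1K2/[H⁺]²) = 1 / (1 + 10^+2.31 + 10^+1.53)
   = 1 / (1 + 204.17 + 33.884) = 1/239.06 = 0.004183
[CO2*] = α₀ × DIC = 0.004183 × 1.97 = 0.00824 mmol/kg = 8.24 μmol/kg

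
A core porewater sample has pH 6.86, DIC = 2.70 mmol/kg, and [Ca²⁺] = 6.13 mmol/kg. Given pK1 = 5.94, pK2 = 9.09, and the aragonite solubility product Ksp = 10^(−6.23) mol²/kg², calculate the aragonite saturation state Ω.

Ω = 0.147

α₂ = 1 / (1 + [H⁺]/K2 + [H⁺]²/(K1K2)) = 1 / (1 + 10^+2.23 + 10^+1.31)
   = 1 / (1 + 169.82 + 20.417) = 1/191.24 = 0.005229
[CO3²⁻] = α₂ × DIC = 0.005229 × 2.70 = 0.01412 mmol/kg = 14.12 μmol/kg
Ksp = 10^(−6.23) = 5.888×10^-7
Ω = [Ca²⁺][CO3²⁻]/Ksp = (6.13×10^-3)(1.412×10^-5) / 5.888×10^-7 = 0.147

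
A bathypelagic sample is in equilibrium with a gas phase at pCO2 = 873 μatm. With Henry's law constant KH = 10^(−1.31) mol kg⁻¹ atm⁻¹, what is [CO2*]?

[CO2*] = 42.8 μmol/kg

KH = 10^(−1.31) = 4.898×10^-2 mol kg⁻¹ atm⁻¹
[CO2*] = KH · pCO2 = 4.898×10^-2 × 873×10^-6 atm = 4.28×10^-5 mol/kg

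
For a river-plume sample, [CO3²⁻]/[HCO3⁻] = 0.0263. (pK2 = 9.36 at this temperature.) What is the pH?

From K2 = [H⁺][CO3²⁻]/[HCO3⁻]:  pH = pK2 + log₁₀([CO3²⁻]/[HCO3⁻])
log₁₀(0.0263) = -1.580
pH = 9.36 + (-1.580) = 7.78

pH = 7.78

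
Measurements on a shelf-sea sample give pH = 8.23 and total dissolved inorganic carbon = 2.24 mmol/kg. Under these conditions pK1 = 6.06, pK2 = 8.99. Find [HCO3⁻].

[HCO3⁻] = 1.90 mmol/kg

α₁ = 1 / (1 + [H⁺]/K1 + K2/[H⁺]) = 1 / (1 + 10^-2.17 + 10^-0.76)
   = 1 / (1 + 0.0067608 + 0.17378) = 1/1.1805 = 0.8471
[HCO3⁻] = α₁ × DIC = 0.8471 × 2.24 = 1.90 mmol/kg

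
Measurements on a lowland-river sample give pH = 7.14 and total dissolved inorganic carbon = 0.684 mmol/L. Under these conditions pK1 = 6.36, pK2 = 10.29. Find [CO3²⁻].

[CO3²⁻] = 0.415 μmol/L

α₂ = 1 / (1 + [H⁺]/K2 + [H⁺]²/(K1K2)) = 1 / (1 + 10^+3.15 + 10^+2.37)
   = 1 / (1 + 1412.5 + 234.42) = 1/1648.0 = 0.0006068
[CO3²⁻] = α₂ × DIC = 0.0006068 × 0.684 = 0.000415 mmol/L = 0.415 μmol/L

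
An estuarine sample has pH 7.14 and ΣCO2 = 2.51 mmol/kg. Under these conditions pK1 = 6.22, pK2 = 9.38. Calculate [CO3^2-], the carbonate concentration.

[CO3²⁻] = 12.8 μmol/kg

α₂ = 1 / (1 + [H⁺]/K2 + [H⁺]²/(K1K2)) = 1 / (1 + 10^+2.24 + 10^+1.32)
   = 1 / (1 + 173.78 + 20.893) = 1/195.67 = 0.005111
[CO3²⁻] = α₂ × DIC = 0.005111 × 2.51 = 0.0128 mmol/kg = 12.8 μmol/kg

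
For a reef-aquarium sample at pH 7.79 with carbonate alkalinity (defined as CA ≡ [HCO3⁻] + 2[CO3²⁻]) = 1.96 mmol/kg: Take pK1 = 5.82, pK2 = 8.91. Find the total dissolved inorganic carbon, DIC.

CA = [HCO3⁻] + 2[CO3²⁻] = (α₁ + 2α₂)·DIC
At pH 7.79: [H⁺]/K1 = 10^-1.97 = 0.010715, K2/[H⁺] = 10^-1.12 = 0.075858
α₁ = 1/(1 + 0.010715 + 0.075858) = 1/1.0866 = 0.9203; α₂ = α₁·K2/[H⁺] = 0.06981
α₁ + 2α₂ = 1.0600
DIC = CA / (α₁ + 2α₂) = 1.96 / 1.0600 = 1.85 mmol/kg

DIC = 1.85 mmol/kg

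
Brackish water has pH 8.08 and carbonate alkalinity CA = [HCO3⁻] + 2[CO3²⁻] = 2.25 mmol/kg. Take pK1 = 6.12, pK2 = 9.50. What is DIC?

DIC = 2.19 mmol/kg

CA = [HCO3⁻] + 2[CO3²⁻] = (α₁ + 2α₂)·DIC
At pH 8.08: [H⁺]/K1 = 10^-1.96 = 0.010965, K2/[H⁺] = 10^-1.42 = 0.038019
α₁ = 1/(1 + 0.010965 + 0.038019) = 1/1.0490 = 0.9533; α₂ = α₁·K2/[H⁺] = 0.03624
α₁ + 2α₂ = 1.0258
DIC = CA / (α₁ + 2α₂) = 2.25 / 1.0258 = 2.19 mmol/kg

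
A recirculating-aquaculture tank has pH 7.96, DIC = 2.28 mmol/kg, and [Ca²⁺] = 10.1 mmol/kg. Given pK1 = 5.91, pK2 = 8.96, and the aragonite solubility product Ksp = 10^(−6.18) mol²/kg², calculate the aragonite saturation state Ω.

α₂ = 1 / (1 + [H⁺]/K2 + [H⁺]²/(K1K2)) = 1 / (1 + 10^+1.00 + 10^-1.05)
   = 1 / (1 + 10.000 + 0.089125) = 1/11.089 = 0.09018
[CO3²⁻] = α₂ × DIC = 0.09018 × 2.28 = 0.2056 mmol/kg
Ksp = 10^(−6.18) = 6.607×10^-7
Ω = [Ca²⁺][CO3²⁻]/Ksp = (10.1×10^-3)(2.056×10^-4) / 6.607×10^-7 = 3.14

Ω = 3.14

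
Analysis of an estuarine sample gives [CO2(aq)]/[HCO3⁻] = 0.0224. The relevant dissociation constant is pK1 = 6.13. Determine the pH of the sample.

From K1 = [H⁺][HCO3⁻]/[CO2(aq)]:  pH = pK1 − log₁₀([CO2(aq)]/[HCO3⁻])
log₁₀(0.0224) = -1.650
pH = 6.13 − (-1.650) = 7.78

pH = 7.78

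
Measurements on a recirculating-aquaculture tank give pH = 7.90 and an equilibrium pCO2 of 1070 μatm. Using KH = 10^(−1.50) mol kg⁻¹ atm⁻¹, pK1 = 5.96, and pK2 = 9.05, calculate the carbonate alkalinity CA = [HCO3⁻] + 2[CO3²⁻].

CA = 3.36 mmol/kg

[CO2*] = KH · pCO2 = 10^(−1.50) × 1070×10^-6 = 3.384×10^-5 mol/kg
α₀ = 1/(1 + K1/[H⁺] + K1K2/[H⁺]²) = 1/(1 + 10^+1.94 + 10^+0.79) = 0.01061
DIC = [CO2*]/α₀ = 3.384×10^-5 / 0.01061 = 3.189 mmol/kg
CA = (α₁ + 2α₂)·DIC = (0.9240 + 2×0.06541) × 3.189 = 3.36 mmol/kg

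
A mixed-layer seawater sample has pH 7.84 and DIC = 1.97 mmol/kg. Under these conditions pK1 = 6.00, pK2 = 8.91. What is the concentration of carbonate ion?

[CO3²⁻] = 0.152 mmol/kg

α₂ = 1 / (1 + [H⁺]/K2 + [H⁺]²/(K1K2)) = 1 / (1 + 10^+1.07 + 10^-0.77)
   = 1 / (1 + 11.749 + 0.16982) = 1/12.919 = 0.07741
[CO3²⁻] = α₂ × DIC = 0.07741 × 1.97 = 0.152 mmol/kg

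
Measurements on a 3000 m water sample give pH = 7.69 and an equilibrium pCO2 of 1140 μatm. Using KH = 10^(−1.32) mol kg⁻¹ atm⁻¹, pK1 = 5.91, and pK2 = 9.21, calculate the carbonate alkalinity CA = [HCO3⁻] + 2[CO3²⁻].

CA = 3.49 mmol/kg

[CO2*] = KH · pCO2 = 10^(−1.32) × 1140×10^-6 = 5.456×10^-5 mol/kg
α₀ = 1/(1 + K1/[H⁺] + K1K2/[H⁺]²) = 1/(1 + 10^+1.78 + 10^+0.26) = 0.01585
DIC = [CO2*]/α₀ = 5.456×10^-5 / 0.01585 = 3.442 mmol/kg
CA = (α₁ + 2α₂)·DIC = (0.9553 + 2×0.02885) × 3.442 = 3.49 mmol/kg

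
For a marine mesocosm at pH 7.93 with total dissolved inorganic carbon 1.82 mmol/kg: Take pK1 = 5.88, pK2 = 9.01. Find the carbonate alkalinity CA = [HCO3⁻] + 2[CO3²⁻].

CA = 1.94 mmol/kg

CA = [HCO3⁻] + 2[CO3²⁻] = (α₁ + 2α₂)·DIC
At pH 7.93: [H⁺]/K1 = 10^-2.05 = 0.0089125, K2/[H⁺] = 10^-1.08 = 0.083176
α₁ = 1/(1 + 0.0089125 + 0.083176) = 1/1.0921 = 0.9157; α₂ = α₁·K2/[H⁺] = 0.07616
α₁ + 2α₂ = 1.0680
CA = 1.0680 × 1.82 = 1.94 mmol/kg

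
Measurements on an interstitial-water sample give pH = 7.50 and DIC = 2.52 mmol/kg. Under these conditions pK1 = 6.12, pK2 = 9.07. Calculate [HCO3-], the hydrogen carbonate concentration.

α₁ = 1 / (1 + [H⁺]/K1 + K2/[H⁺]) = 1 / (1 + 10^-1.38 + 10^-1.57)
   = 1 / (1 + 0.041687 + 0.026915) = 1/1.0686 = 0.9358
[HCO3⁻] = α₁ × DIC = 0.9358 × 2.52 = 2.36 mmol/kg

[HCO3⁻] = 2.36 mmol/kg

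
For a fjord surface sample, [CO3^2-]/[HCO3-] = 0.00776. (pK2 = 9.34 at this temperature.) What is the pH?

From K2 = [H⁺][CO3^2-]/[HCO3-]:  pH = pK2 + log₁₀([CO3^2-]/[HCO3-])
log₁₀(0.00776) = -2.110
pH = 9.34 + (-2.110) = 7.23

pH = 7.23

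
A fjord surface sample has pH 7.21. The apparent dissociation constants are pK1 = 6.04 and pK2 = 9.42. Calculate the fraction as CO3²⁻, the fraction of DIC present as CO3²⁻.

α₂ = 1 / (1 + [H⁺]/K2 + [H⁺]²/(K1K2)) = 1 / (1 + 10^+2.21 + 10^+1.04)
   = 1 / (1 + 162.18 + 10.965) = 1/174.15 = 0.005742

α₂ = 0.00574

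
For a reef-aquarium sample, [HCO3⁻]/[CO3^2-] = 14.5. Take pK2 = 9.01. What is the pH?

From K2 = [H⁺][CO3^2-]/[HCO3⁻]:  pH = pK2 − log₁₀([HCO3⁻]/[CO3^2-])
log₁₀(14.5) = +1.161
pH = 9.01 − (+1.161) = 7.85

pH = 7.85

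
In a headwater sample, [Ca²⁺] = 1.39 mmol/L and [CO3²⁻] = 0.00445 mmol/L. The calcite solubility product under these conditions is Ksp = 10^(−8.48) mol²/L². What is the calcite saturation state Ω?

Ksp = 10^(−8.48) = 3.311×10^-9
Ω = [Ca²⁺][CO3²⁻]/Ksp = (1.39×10^-3)(0.00445×10^-3) / 3.311×10^-9 = 1.87

Ω = 1.87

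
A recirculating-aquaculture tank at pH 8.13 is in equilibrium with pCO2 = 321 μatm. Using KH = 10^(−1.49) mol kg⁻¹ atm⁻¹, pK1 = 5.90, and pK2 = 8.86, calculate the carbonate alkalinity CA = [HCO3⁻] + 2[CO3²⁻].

[CO2*] = KH · pCO2 = 10^(−1.49) × 321×10^-6 = 1.039×10^-5 mol/kg
α₀ = 1/(1 + K1/[H⁺] + K1K2/[H⁺]²) = 1/(1 + 10^+2.23 + 10^+1.50) = 0.004940
DIC = [CO2*]/α₀ = 1.039×10^-5 / 0.004940 = 2.103 mmol/kg
CA = (α₁ + 2α₂)·DIC = (0.8389 + 2×0.1562) × 2.103 = 2.42 mmol/kg

CA = 2.42 mmol/kg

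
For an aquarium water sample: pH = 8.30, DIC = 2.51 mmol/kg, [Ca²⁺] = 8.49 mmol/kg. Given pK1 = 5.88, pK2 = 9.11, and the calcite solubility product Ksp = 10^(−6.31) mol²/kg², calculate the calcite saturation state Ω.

Ω = 5.82

α₂ = 1 / (1 + [H⁺]/K2 + [H⁺]²/(K1K2)) = 1 / (1 + 10^+0.81 + 10^-1.61)
   = 1 / (1 + 6.4565 + 0.024547) = 1/7.4811 = 0.1337
[CO3²⁻] = α₂ × DIC = 0.1337 × 2.51 = 0.3355 mmol/kg
Ksp = 10^(−6.31) = 4.898×10^-7
Ω = [Ca²⁺][CO3²⁻]/Ksp = (8.49×10^-3)(3.355×10^-4) / 4.898×10^-7 = 5.82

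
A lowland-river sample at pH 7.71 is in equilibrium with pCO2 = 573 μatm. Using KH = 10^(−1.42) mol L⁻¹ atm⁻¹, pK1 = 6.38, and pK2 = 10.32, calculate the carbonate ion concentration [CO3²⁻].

[CO3²⁻] = 1.14 μmol/L

[CO2*] = KH · pCO2 = 10^(−1.42) × 573×10^-6 = 2.178×10^-5 mol/L
α₀ = 1/(1 + K1/[H⁺] + K1K2/[H⁺]²) = 1/(1 + 10^+1.33 + 10^-1.28) = 0.04458
DIC = [CO2*]/α₀ = 2.178×10^-5 / 0.04458 = 0.4887 mmol/L
[CO3²⁻] = α₂·DIC; α₂ = 0.002340, so [CO3²⁻] = 0.002340 × 0.4887 = 0.00114 mmol/L = 1.14 μmol/L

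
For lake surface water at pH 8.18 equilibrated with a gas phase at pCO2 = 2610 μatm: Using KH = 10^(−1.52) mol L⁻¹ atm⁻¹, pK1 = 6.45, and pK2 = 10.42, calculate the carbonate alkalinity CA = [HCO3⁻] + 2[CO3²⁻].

[CO2*] = KH · pCO2 = 10^(−1.52) × 2610×10^-6 = 7.882×10^-5 mol/L
α₀ = 1/(1 + K1/[H⁺] + K1K2/[H⁺]²) = 1/(1 + 10^+1.73 + 10^-0.51) = 0.01818
DIC = [CO2*]/α₀ = 7.882×10^-5 / 0.01818 = 4.336 mmol/L
CA = (α₁ + 2α₂)·DIC = (0.9762 + 2×0.005617) × 4.336 = 4.28 mmol/L

CA = 4.28 mmol/L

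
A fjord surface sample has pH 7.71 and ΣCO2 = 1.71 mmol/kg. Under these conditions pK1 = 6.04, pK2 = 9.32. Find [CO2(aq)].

[CO2*] = 0.0350 mmol/kg

α₀ = 1 / (1 + K1/[H⁺] + K1K2/[H⁺]²) = 1 / (1 + 10^+1.67 + 10^+0.06)
   = 1 / (1 + 46.774 + 1.1482) = 1/48.922 = 0.02044
[CO2*] = α₀ × DIC = 0.02044 × 1.71 = 0.0350 mmol/kg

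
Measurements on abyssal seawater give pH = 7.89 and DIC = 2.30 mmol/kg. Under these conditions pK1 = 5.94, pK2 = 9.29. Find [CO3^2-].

α₂ = 1 / (1 + [H⁺]/K2 + [H⁺]²/(K1K2)) = 1 / (1 + 10^+1.40 + 10^-0.55)
   = 1 / (1 + 25.119 + 0.28184) = 1/26.401 = 0.03788
[CO3²⁻] = α₂ × DIC = 0.03788 × 2.30 = 0.0871 mmol/kg

[CO3²⁻] = 0.0871 mmol/kg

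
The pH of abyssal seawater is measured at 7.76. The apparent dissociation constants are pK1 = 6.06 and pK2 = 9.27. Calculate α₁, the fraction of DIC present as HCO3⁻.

α₁ = 0.952

α₁ = 1 / (1 + [H⁺]/K1 + K2/[H⁺]) = 1 / (1 + 10^-1.70 + 10^-1.51)
   = 1 / (1 + 0.019953 + 0.030903) = 1/1.0509 = 0.9516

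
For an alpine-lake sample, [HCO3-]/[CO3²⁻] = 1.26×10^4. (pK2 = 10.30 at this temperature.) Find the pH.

pH = 6.20

From K2 = [H⁺][CO3²⁻]/[HCO3-]:  pH = pK2 − log₁₀([HCO3-]/[CO3²⁻])
log₁₀(1.26×10^4) = +4.100
pH = 10.30 − (+4.100) = 6.20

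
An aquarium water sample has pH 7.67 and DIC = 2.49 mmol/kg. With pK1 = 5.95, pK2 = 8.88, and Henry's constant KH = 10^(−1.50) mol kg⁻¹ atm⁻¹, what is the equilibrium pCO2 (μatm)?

pCO2 = 1390 μatm

α₀ = 1 / (1 + K1/[H⁺] + K1K2/[H⁺]²) = 1 / (1 + 10^+1.72 + 10^+0.51)
   = 1 / (1 + 52.481 + 3.2359) = 1/56.717 = 0.01763
[CO2*] = α₀ × DIC = 0.01763 × 2.49 = 0.04390 mmol/kg
pCO2 = [CO2*]/KH = 4.390×10^-5 / 3.162×10^-2 = 1390 μatm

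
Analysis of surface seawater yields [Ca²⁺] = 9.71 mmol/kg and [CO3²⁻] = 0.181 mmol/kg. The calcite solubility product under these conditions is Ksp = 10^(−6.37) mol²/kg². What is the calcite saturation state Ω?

Ksp = 10^(−6.37) = 4.266×10^-7
Ω = [Ca²⁺][CO3²⁻]/Ksp = (9.71×10^-3)(0.181×10^-3) / 4.266×10^-7 = 4.12

Ω = 4.12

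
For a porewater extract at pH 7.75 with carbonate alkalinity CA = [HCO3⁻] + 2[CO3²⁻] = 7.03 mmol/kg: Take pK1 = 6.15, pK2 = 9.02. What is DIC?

CA = [HCO3⁻] + 2[CO3²⁻] = (α₁ + 2α₂)·DIC
At pH 7.75: [H⁺]/K1 = 10^-1.60 = 0.025119, K2/[H⁺] = 10^-1.27 = 0.053703
α₁ = 1/(1 + 0.025119 + 0.053703) = 1/1.0788 = 0.9269; α₂ = α₁·K2/[H⁺] = 0.04978
α₁ + 2α₂ = 1.0265
DIC = CA / (α₁ + 2α₂) = 7.03 / 1.0265 = 6.85 mmol/kg

DIC = 6.85 mmol/kg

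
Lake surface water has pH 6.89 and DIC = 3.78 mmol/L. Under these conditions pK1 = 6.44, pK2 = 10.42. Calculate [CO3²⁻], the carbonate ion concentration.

α₂ = 1 / (1 + [H⁺]/K2 + [H⁺]²/(K1K2)) = 1 / (1 + 10^+3.53 + 10^+3.08)
   = 1 / (1 + 3388.4 + 1202.3) = 1/4591.7 = 0.0002178
[CO3²⁻] = α₂ × DIC = 0.0002178 × 3.78 = 0.000823 mmol/L = 0.823 μmol/L

[CO3²⁻] = 0.823 μmol/L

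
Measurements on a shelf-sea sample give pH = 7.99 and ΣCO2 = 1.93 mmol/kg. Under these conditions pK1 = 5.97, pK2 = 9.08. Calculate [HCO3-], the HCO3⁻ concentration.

[HCO3⁻] = 1.77 mmol/kg

α₁ = 1 / (1 + [H⁺]/K1 + K2/[H⁺]) = 1 / (1 + 10^-2.02 + 10^-1.09)
   = 1 / (1 + 0.0095499 + 0.081283) = 1/1.0908 = 0.9167
[HCO3⁻] = α₁ × DIC = 0.9167 × 1.93 = 1.77 mmol/kg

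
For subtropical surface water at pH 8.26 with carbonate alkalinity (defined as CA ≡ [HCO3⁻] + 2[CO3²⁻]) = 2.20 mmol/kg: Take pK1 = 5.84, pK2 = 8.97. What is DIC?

DIC = 1.90 mmol/kg

CA = [HCO3⁻] + 2[CO3²⁻] = (α₁ + 2α₂)·DIC
At pH 8.26: [H⁺]/K1 = 10^-2.42 = 0.0038019, K2/[H⁺] = 10^-0.71 = 0.19498
α₁ = 1/(1 + 0.0038019 + 0.19498) = 1/1.1988 = 0.8342; α₂ = α₁·K2/[H⁺] = 0.1627
α₁ + 2α₂ = 1.1595
DIC = CA / (α₁ + 2α₂) = 2.20 / 1.1595 = 1.90 mmol/kg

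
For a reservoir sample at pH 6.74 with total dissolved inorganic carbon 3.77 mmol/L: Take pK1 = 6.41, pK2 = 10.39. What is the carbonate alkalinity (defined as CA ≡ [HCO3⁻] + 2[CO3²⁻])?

CA = [HCO3⁻] + 2[CO3²⁻] = (α₁ + 2α₂)·DIC
At pH 6.74: [H⁺]/K1 = 10^-0.33 = 0.46774, K2/[H⁺] = 10^-3.65 = 0.00022387
α₁ = 1/(1 + 0.46774 + 0.00022387) = 1/1.4680 = 0.6812; α₂ = α₁·K2/[H⁺] = 0.0001525
α₁ + 2α₂ = 0.6815
CA = 0.6815 × 3.77 = 2.57 mmol/L

CA = 2.57 mmol/L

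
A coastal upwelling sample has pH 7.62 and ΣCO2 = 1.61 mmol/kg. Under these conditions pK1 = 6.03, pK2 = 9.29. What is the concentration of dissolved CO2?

α₀ = 1 / (1 + K1/[H⁺] + K1K2/[H⁺]²) = 1 / (1 + 10^+1.59 + 10^-0.08)
   = 1 / (1 + 38.905 + 0.83176) = 1/40.736 = 0.02455
[CO2*] = α₀ × DIC = 0.02455 × 1.61 = 0.0395 mmol/kg

[CO2*] = 0.0395 mmol/kg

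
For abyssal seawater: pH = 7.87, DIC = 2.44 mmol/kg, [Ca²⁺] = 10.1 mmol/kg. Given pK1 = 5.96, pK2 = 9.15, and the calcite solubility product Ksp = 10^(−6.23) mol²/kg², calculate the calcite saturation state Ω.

α₂ = 1 / (1 + [H⁺]/K2 + [H⁺]²/(K1K2)) = 1 / (1 + 10^+1.28 + 10^-0.63)
   = 1 / (1 + 19.055 + 0.23442) = 1/20.289 = 0.04929
[CO3²⁻] = α₂ × DIC = 0.04929 × 2.44 = 0.1203 mmol/kg
Ksp = 10^(−6.23) = 5.888×10^-7
Ω = [Ca²⁺][CO3²⁻]/Ksp = (10.1×10^-3)(1.203×10^-4) / 5.888×10^-7 = 2.06

Ω = 2.06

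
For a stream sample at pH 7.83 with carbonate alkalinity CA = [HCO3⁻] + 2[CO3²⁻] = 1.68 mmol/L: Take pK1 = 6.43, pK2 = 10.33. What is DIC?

DIC = 1.74 mmol/L

CA = [HCO3⁻] + 2[CO3²⁻] = (α₁ + 2α₂)·DIC
At pH 7.83: [H⁺]/K1 = 10^-1.40 = 0.039811, K2/[H⁺] = 10^-2.50 = 0.0031623
α₁ = 1/(1 + 0.039811 + 0.0031623) = 1/1.0430 = 0.9588; α₂ = α₁·K2/[H⁺] = 0.003032
α₁ + 2α₂ = 0.9649
DIC = CA / (α₁ + 2α₂) = 1.68 / 0.9649 = 1.74 mmol/L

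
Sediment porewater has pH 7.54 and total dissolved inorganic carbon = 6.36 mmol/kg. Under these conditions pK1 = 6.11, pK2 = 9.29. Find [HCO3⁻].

α₁ = 1 / (1 + [H⁺]/K1 + K2/[H⁺]) = 1 / (1 + 10^-1.43 + 10^-1.75)
   = 1 / (1 + 0.037154 + 0.017783) = 1/1.0549 = 0.9479
[HCO3⁻] = α₁ × DIC = 0.9479 × 6.36 = 6.03 mmol/kg

[HCO3⁻] = 6.03 mmol/kg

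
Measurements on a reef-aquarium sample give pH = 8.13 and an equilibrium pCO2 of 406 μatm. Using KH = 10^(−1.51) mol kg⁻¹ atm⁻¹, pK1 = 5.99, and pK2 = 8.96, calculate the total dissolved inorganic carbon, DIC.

DIC = 2.00 mmol/kg

[CO2*] = KH · pCO2 = 10^(−1.51) × 406×10^-6 = 1.255×10^-5 mol/kg
α₀ = 1/(1 + K1/[H⁺] + K1K2/[H⁺]²) = 1/(1 + 10^+2.14 + 10^+1.31) = 0.006271
DIC = [CO2*]/α₀ = 1.255×10^-5 / 0.006271 = 2.00 mmol/kg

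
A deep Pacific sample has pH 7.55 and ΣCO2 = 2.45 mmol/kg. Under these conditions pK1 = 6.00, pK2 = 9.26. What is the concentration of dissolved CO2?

α₀ = 1 / (1 + K1/[H⁺] + K1K2/[H⁺]²) = 1 / (1 + 10^+1.55 + 10^-0.16)
   = 1 / (1 + 35.481 + 0.69183) = 1/37.173 = 0.02690
[CO2*] = α₀ × DIC = 0.02690 × 2.45 = 0.0659 mmol/kg

[CO2*] = 0.0659 mmol/kg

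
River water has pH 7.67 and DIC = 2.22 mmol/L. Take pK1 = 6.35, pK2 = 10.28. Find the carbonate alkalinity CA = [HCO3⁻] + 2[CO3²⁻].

CA = 2.12 mmol/L

CA = [HCO3⁻] + 2[CO3²⁻] = (α₁ + 2α₂)·DIC
At pH 7.67: [H⁺]/K1 = 10^-1.32 = 0.047863, K2/[H⁺] = 10^-2.61 = 0.0024547
α₁ = 1/(1 + 0.047863 + 0.0024547) = 1/1.0503 = 0.9521; α₂ = α₁·K2/[H⁺] = 0.002337
α₁ + 2α₂ = 0.9568
CA = 0.9568 × 2.22 = 2.12 mmol/L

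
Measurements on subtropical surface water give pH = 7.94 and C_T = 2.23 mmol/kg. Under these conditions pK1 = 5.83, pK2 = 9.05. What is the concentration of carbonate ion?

α₂ = 1 / (1 + [H⁺]/K2 + [H⁺]²/(K1K2)) = 1 / (1 + 10^+1.11 + 10^-1.00)
   = 1 / (1 + 12.882 + 0.10000) = 1/13.982 = 0.07152
[CO3²⁻] = α₂ × DIC = 0.07152 × 2.23 = 0.159 mmol/kg

[CO3²⁻] = 0.159 mmol/kg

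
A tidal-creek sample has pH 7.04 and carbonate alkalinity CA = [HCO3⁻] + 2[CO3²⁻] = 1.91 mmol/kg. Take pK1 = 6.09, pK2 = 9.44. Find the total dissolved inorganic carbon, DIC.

DIC = 2.12 mmol/kg

CA = [HCO3⁻] + 2[CO3²⁻] = (α₁ + 2α₂)·DIC
At pH 7.04: [H⁺]/K1 = 10^-0.95 = 0.11220, K2/[H⁺] = 10^-2.40 = 0.0039811
α₁ = 1/(1 + 0.11220 + 0.0039811) = 1/1.1162 = 0.8959; α₂ = α₁·K2/[H⁺] = 0.003567
α₁ + 2α₂ = 0.9030
DIC = CA / (α₁ + 2α₂) = 1.91 / 0.9030 = 2.12 mmol/kg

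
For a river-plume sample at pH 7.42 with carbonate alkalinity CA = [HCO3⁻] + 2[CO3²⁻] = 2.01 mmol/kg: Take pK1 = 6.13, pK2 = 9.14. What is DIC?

CA = [HCO3⁻] + 2[CO3²⁻] = (α₁ + 2α₂)·DIC
At pH 7.42: [H⁺]/K1 = 10^-1.29 = 0.051286, K2/[H⁺] = 10^-1.72 = 0.019055
α₁ = 1/(1 + 0.051286 + 0.019055) = 1/1.0703 = 0.9343; α₂ = α₁·K2/[H⁺] = 0.01780
α₁ + 2α₂ = 0.9699
DIC = CA / (α₁ + 2α₂) = 2.01 / 0.9699 = 2.07 mmol/kg

DIC = 2.07 mmol/kg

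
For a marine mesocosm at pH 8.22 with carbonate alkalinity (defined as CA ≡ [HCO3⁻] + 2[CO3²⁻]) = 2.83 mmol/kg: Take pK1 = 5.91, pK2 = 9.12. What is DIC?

CA = [HCO3⁻] + 2[CO3²⁻] = (α₁ + 2α₂)·DIC
At pH 8.22: [H⁺]/K1 = 10^-2.31 = 0.0048978, K2/[H⁺] = 10^-0.90 = 0.12589
α₁ = 1/(1 + 0.0048978 + 0.12589) = 1/1.1308 = 0.8843; α₂ = α₁·K2/[H⁺] = 0.1113
α₁ + 2α₂ = 1.1070
DIC = CA / (α₁ + 2α₂) = 2.83 / 1.1070 = 2.56 mmol/kg

DIC = 2.56 mmol/kg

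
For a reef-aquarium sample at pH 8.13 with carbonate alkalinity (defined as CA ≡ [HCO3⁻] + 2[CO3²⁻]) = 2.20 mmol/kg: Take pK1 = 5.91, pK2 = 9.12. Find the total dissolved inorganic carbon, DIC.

CA = [HCO3⁻] + 2[CO3²⁻] = (α₁ + 2α₂)·DIC
At pH 8.13: [H⁺]/K1 = 10^-2.22 = 0.0060256, K2/[H⁺] = 10^-0.99 = 0.10233
α₁ = 1/(1 + 0.0060256 + 0.10233) = 1/1.1084 = 0.9022; α₂ = α₁·K2/[H⁺] = 0.09233
α₁ + 2α₂ = 1.0869
DIC = CA / (α₁ + 2α₂) = 2.20 / 1.0869 = 2.02 mmol/kg

DIC = 2.02 mmol/kg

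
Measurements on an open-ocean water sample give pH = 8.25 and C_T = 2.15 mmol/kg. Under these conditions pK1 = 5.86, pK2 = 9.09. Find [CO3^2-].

[CO3²⁻] = 0.271 mmol/kg

α₂ = 1 / (1 + [H⁺]/K2 + [H⁺]²/(K1K2)) = 1 / (1 + 10^+0.84 + 10^-1.55)
   = 1 / (1 + 6.9183 + 0.028184) = 1/7.9465 = 0.1258
[CO3²⁻] = α₂ × DIC = 0.1258 × 2.15 = 0.271 mmol/kg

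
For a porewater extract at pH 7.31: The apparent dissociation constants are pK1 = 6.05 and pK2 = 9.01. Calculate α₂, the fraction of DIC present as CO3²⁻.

α₂ = 1 / (1 + [H⁺]/K2 + [H⁺]²/(K1K2)) = 1 / (1 + 10^+1.70 + 10^+0.44)
   = 1 / (1 + 50.119 + 2.7542) = 1/53.873 = 0.01856

α₂ = 0.0186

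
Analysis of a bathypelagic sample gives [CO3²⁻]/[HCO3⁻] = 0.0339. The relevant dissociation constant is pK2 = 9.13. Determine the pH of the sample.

pH = 7.66

From K2 = [H⁺][CO3²⁻]/[HCO3⁻]:  pH = pK2 + log₁₀([CO3²⁻]/[HCO3⁻])
log₁₀(0.0339) = -1.470
pH = 9.13 + (-1.470) = 7.66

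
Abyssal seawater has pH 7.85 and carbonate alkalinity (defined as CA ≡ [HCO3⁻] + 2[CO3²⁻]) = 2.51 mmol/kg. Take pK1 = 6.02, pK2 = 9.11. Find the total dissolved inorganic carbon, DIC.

CA = [HCO3⁻] + 2[CO3²⁻] = (α₁ + 2α₂)·DIC
At pH 7.85: [H⁺]/K1 = 10^-1.83 = 0.014791, K2/[H⁺] = 10^-1.26 = 0.054954
α₁ = 1/(1 + 0.014791 + 0.054954) = 1/1.0697 = 0.9348; α₂ = α₁·K2/[H⁺] = 0.05137
α₁ + 2α₂ = 1.0375
DIC = CA / (α₁ + 2α₂) = 2.51 / 1.0375 = 2.42 mmol/kg

DIC = 2.42 mmol/kg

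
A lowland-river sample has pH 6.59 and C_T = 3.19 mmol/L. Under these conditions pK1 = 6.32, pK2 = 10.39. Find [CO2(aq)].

α₀ = 1 / (1 + K1/[H⁺] + K1K2/[H⁺]²) = 1 / (1 + 10^+0.27 + 10^-3.53)
   = 1 / (1 + 1.8621 + 0.00029512) = 1/2.8624 = 0.3494
[CO2*] = α₀ × DIC = 0.3494 × 3.19 = 1.11 mmol/L

[CO2*] = 1.11 mmol/L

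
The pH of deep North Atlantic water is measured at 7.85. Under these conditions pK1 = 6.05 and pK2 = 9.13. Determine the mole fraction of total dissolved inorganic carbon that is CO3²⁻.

α₂ = 1 / (1 + [H⁺]/K2 + [H⁺]²/(K1K2)) = 1 / (1 + 10^+1.28 + 10^-0.52)
   = 1 / (1 + 19.055 + 0.30200) = 1/20.357 = 0.04912

α₂ = 0.0491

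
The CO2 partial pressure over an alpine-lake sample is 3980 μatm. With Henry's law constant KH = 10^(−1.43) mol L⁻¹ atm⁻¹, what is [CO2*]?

[CO2*] = 148 μmol/L

KH = 10^(−1.43) = 3.715×10^-2 mol L⁻¹ atm⁻¹
[CO2*] = KH · pCO2 = 3.715×10^-2 × 3980×10^-6 atm = 1.48×10^-4 mol/L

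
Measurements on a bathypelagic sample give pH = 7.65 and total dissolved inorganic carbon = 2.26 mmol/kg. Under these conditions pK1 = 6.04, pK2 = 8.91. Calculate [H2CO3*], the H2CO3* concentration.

[CO2*] = 0.0514 mmol/kg

α₀ = 1 / (1 + K1/[H⁺] + K1K2/[H⁺]²) = 1 / (1 + 10^+1.61 + 10^+0.35)
   = 1 / (1 + 40.738 + 2.2387) = 1/43.977 = 0.02274
[CO2*] = α₀ × DIC = 0.02274 × 2.26 = 0.0514 mmol/kg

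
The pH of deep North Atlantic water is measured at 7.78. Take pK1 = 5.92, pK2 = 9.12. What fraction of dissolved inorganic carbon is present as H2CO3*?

α₀ = 1 / (1 + K1/[H⁺] + K1K2/[H⁺]²) = 1 / (1 + 10^+1.86 + 10^+0.52)
   = 1 / (1 + 72.444 + 3.3113) = 1/76.755 = 0.01303

α₀ = 0.0130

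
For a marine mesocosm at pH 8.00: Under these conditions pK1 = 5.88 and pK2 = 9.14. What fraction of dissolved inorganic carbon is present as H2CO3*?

α₀ = 1 / (1 + K1/[H⁺] + K1K2/[H⁺]²) = 1 / (1 + 10^+2.12 + 10^+0.98)
   = 1 / (1 + 131.83 + 9.5499) = 1/142.38 = 0.007024

α₀ = 0.00702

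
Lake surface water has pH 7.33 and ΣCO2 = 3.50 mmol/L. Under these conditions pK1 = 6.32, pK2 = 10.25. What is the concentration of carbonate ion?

[CO3²⁻] = 3.83 μmol/L

α₂ = 1 / (1 + [H⁺]/K2 + [H⁺]²/(K1K2)) = 1 / (1 + 10^+2.92 + 10^+1.91)
   = 1 / (1 + 831.76 + 81.283) = 1/914.05 = 0.001094
[CO3²⁻] = α₂ × DIC = 0.001094 × 3.50 = 0.00383 mmol/L = 3.83 μmol/L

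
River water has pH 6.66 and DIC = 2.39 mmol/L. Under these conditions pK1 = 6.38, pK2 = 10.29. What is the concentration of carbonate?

α₂ = 1 / (1 + [H⁺]/K2 + [H⁺]²/(K1K2)) = 1 / (1 + 10^+3.63 + 10^+3.35)
   = 1 / (1 + 4265.8 + 2238.7) = 1/6505.5 = 0.0001537
[CO3²⁻] = α₂ × DIC = 0.0001537 × 2.39 = 0.000367 mmol/L = 0.367 μmol/L

[CO3²⁻] = 0.367 μmol/L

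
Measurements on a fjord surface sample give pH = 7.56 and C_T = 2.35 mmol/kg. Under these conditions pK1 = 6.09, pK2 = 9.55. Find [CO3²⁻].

α₂ = 1 / (1 + [H⁺]/K2 + [H⁺]²/(K1K2)) = 1 / (1 + 10^+1.99 + 10^+0.52)
   = 1 / (1 + 97.724 + 3.3113) = 1/102.04 = 0.009801
[CO3²⁻] = α₂ × DIC = 0.009801 × 2.35 = 0.0230 mmol/kg

[CO3²⁻] = 0.0230 mmol/kg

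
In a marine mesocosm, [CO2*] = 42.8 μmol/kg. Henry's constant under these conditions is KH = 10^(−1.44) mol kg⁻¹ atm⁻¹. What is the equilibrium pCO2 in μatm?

pCO2 = 1180 μatm

KH = 10^(−1.44) = 3.631×10^-2 mol kg⁻¹ atm⁻¹
pCO2 = [CO2*]/KH = 42.8×10^-6 / 3.631×10^-2 = 1.18×10^-3 atm = 1180 μatm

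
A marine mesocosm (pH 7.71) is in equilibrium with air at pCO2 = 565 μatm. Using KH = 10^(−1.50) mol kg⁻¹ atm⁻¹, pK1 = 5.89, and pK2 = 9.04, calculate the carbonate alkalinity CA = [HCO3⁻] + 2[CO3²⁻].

CA = 1.29 mmol/kg

[CO2*] = KH · pCO2 = 10^(−1.50) × 565×10^-6 = 1.787×10^-5 mol/kg
α₀ = 1/(1 + K1/[H⁺] + K1K2/[H⁺]²) = 1/(1 + 10^+1.82 + 10^+0.49) = 0.01425
DIC = [CO2*]/α₀ = 1.787×10^-5 / 0.01425 = 1.254 mmol/kg
CA = (α₁ + 2α₂)·DIC = (0.9417 + 2×0.04405) × 1.254 = 1.29 mmol/kg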